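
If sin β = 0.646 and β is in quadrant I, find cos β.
cos β = 0.7633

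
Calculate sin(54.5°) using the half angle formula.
sin(54.5°) = √((1 - cos 109°)/2) = 0.8141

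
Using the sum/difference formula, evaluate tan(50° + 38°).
tan(50° + 38°) = (tan 50° + tan 38°)/(1 - tan 50° tan 38°) = 28.64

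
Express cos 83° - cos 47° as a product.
cos 83° - cos 47° = -2 sin(65°) sin(18°)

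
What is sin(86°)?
sin(86°) = 0.9976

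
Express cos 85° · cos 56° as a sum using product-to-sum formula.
cos 85° cos 56° = (1/2)[cos(85°-56°) + cos(85°+56°)]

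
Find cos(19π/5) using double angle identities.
cos(19π/5) = 2cos²19π/10 - 1 = 0.809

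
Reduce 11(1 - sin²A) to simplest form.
11(1 - sin²A) = 11(cos²A) (using Pythagorean identity)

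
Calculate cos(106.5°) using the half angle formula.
cos(106.5°) = -√((1 + cos 213°)/2) = -0.284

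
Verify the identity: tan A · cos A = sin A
LHS = (sin A/cos A) · cos A = sin A = RHS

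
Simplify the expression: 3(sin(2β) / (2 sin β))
3(sin(2β) / (2 sin β)) = 3(cos β) (using Double angle)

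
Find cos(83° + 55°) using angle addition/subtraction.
cos(83° + 55°) = cos 83° cos 55° - sin 83° sin 55° = -0.7431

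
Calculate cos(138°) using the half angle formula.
cos(138°) = -√((1 + cos 276°)/2) = -0.7431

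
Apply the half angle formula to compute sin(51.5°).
sin(51.5°) = √((1 - cos 103°)/2) = 0.7826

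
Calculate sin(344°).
sin(344°) = -0.2756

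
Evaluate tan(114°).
tan(114°) = -2.246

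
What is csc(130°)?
csc(130°) = 1.305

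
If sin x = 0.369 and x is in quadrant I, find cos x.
cos x = 0.9294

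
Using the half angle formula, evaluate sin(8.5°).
sin(8.5°) = √((1 - cos 17°)/2) = 0.1478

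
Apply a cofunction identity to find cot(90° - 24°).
cot(90° - 24°) = tan(24°) = 0.4452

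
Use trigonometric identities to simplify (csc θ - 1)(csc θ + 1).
(csc θ - 1)(csc θ + 1) = cot²θ (using Diff. of squares)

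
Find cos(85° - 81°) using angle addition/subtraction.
cos(85° - 81°) = cos 85° cos 81° + sin 85° sin 81° = 0.9976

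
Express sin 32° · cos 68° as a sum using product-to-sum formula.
sin 32° cos 68° = (1/2)[sin(32°+68°) + sin(32°-68°)]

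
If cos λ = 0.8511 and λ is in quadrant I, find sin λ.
sin λ = 0.525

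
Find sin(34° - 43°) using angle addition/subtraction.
sin(34° - 43°) = sin 34° cos 43° - cos 34° sin 43° = -0.1564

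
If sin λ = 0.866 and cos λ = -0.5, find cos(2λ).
cos(2λ) = cos²λ - sin²λ = -0.5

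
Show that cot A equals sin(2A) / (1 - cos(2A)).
RHS = 2 sin A cos A / (2sin²A) = cos A/sin A = cot A = LHS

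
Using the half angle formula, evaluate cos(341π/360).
cos(341π/360) = -√((1 + cos 341π/180)/2) = -0.9863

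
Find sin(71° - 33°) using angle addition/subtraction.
sin(71° - 33°) = sin 71° cos 33° - cos 71° sin 33° = 0.6157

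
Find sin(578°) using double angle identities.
sin(578°) = 2 sin 289° cos 289° = -0.6157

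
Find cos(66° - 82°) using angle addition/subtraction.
cos(66° - 82°) = cos 66° cos 82° + sin 66° sin 82° = 0.9613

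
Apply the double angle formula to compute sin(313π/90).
sin(313π/90) = 2 sin 313π/180 cos 313π/180 = -0.9976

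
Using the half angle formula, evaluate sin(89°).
sin(89°) = √((1 - cos 178°)/2) = 0.9998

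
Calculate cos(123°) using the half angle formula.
cos(123°) = -√((1 + cos 246°)/2) = -0.5446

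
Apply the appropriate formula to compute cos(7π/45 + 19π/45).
cos(7π/45 + 19π/45) = cos 7π/45 cos 19π/45 - sin 7π/45 sin 19π/45 = -0.2419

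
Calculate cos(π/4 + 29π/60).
cos(π/4 + 29π/60) = cos π/4 cos 29π/60 - sin π/4 sin 29π/60 = -0.6691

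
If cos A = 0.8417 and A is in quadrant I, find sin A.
sin A = 0.5399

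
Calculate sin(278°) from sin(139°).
sin(278°) = 2 sin 139° cos 139° = -0.9903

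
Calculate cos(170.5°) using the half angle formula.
cos(170.5°) = -√((1 + cos 341°)/2) = -0.9863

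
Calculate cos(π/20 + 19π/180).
cos(π/20 + 19π/180) = cos π/20 cos 19π/180 - sin π/20 sin 19π/180 = 0.8829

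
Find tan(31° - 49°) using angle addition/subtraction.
tan(31° - 49°) = (tan 31° - tan 49°)/(1 + tan 31° tan 49°) = -0.3249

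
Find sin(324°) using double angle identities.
sin(324°) = 2 sin 162° cos 162° = -0.5878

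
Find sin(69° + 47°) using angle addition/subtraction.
sin(69° + 47°) = sin 69° cos 47° + cos 69° sin 47° = 0.8988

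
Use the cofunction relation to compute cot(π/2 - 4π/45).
cot(π/2 - 4π/45) = tan(4π/45) = 0.2867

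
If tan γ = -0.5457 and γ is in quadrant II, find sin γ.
sin γ = 0.479 (using tan²γ + 1 = sec²γ)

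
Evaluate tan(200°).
tan(200°) = 0.364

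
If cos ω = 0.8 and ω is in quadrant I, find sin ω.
sin ω = 0.6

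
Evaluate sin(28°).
sin(28°) = 0.4695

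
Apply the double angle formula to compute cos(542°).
cos(542°) = 1 - 2sin²271° = -0.9994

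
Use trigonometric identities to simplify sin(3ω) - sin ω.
sin(3ω) - sin ω = 2 cos(2ω) sin ω (using Sum-to-product)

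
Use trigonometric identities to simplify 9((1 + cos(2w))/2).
9((1 + cos(2w))/2) = 9(cos²w) (using Power reduction)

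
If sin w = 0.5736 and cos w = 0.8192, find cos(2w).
cos(2w) = cos²w - sin²w = 0.3421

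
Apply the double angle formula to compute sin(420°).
sin(420°) = 2 sin 210° cos 210° = √3/2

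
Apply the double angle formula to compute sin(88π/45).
sin(88π/45) = 2 sin 44π/45 cos 44π/45 = -0.1392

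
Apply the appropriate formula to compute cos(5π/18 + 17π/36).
cos(5π/18 + 17π/36) = cos 5π/18 cos 17π/36 - sin 5π/18 sin 17π/36 = -√2/2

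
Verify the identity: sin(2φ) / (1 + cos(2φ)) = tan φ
LHS = 2 sin φ cos φ / (2cos²φ) = sin φ/cos φ = tan φ = RHS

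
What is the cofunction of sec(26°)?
sec(26°) = csc(90° - 26°) = csc(64°)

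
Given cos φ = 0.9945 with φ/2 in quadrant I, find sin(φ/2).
sin(φ/2) = ±√((1 - cos φ)/2); positive since φ/2 ∈ QI, so sin(φ/2) = 0.05244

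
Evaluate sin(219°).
sin(219°) = -0.6293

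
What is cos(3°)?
cos(3°) = 0.9986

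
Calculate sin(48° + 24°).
sin(48° + 24°) = sin 48° cos 24° + cos 48° sin 24° = 0.9511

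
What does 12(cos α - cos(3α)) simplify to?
12(cos α - cos(3α)) = 12(2 sin(2α) sin α) (using Sum-to-product)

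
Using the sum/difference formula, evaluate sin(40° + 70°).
sin(40° + 70°) = sin 40° cos 70° + cos 40° sin 70° = 0.9397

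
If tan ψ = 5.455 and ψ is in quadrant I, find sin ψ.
sin ψ = 0.9836 (using tan²ψ + 1 = sec²ψ)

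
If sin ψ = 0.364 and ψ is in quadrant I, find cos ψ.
cos ψ = 0.9314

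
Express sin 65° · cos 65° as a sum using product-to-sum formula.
sin 65° cos 65° = (1/2)[sin(65°+65°) + sin(65°-65°)]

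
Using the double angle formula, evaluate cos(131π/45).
cos(131π/45) = cos²131π/90 - sin²131π/90 = -0.9613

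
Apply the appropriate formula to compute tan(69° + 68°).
tan(69° + 68°) = (tan 69° + tan 68°)/(1 - tan 69° tan 68°) = -0.9325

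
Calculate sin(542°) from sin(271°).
sin(542°) = 2 sin 271° cos 271° = -0.0349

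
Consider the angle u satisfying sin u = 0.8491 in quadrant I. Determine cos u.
cos u = √(1 - sin²u) = 0.5282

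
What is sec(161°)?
sec(161°) = -1.058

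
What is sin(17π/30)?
sin(17π/30) = 0.9781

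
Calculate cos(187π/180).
cos(187π/180) = -0.9925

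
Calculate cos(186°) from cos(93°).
cos(186°) = 2cos²93° - 1 = -0.9945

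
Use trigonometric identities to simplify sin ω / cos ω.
sin ω / cos ω = tan ω (using Quotient identity)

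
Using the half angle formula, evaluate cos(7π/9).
cos(7π/9) = -√((1 + cos 14π/9)/2) = -0.766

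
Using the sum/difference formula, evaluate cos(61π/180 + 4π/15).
cos(61π/180 + 4π/15) = cos 61π/180 cos 4π/15 - sin 61π/180 sin 4π/15 = -0.3256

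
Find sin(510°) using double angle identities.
sin(510°) = 2 sin 255° cos 255° = 1/2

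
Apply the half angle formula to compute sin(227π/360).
sin(227π/360) = √((1 - cos 227π/180)/2) = 0.9171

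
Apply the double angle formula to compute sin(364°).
sin(364°) = 2 sin 182° cos 182° = 0.06976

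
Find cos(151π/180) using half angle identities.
cos(151π/180) = -√((1 + cos 151π/90)/2) = -0.8746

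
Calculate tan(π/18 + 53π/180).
tan(π/18 + 53π/180) = (tan π/18 + tan 53π/180)/(1 - tan π/18 tan 53π/180) = 1.963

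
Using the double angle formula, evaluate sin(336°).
sin(336°) = 2 sin 168° cos 168° = -0.4067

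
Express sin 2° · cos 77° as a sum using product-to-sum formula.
sin 2° cos 77° = (1/2)[sin(2°+77°) + sin(2°-77°)]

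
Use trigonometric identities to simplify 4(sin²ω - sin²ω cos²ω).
4(sin²ω - sin²ω cos²ω) = 4(sin⁴ω) (using Factoring)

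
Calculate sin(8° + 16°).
sin(8° + 16°) = sin 8° cos 16° + cos 8° sin 16° = 0.4067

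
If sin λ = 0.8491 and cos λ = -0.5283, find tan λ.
tan λ = sin λ / cos λ = -1.607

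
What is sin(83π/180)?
sin(83π/180) = 0.9925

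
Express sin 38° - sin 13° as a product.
sin 38° - sin 13° = 2 cos(25.5°) sin(12.5°)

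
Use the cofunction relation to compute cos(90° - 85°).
cos(90° - 85°) = sin(85°) = 0.9962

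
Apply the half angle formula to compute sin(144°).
sin(144°) = √((1 - cos 288°)/2) = 0.5878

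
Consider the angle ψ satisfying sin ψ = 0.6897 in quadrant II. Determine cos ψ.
cos ψ = ±√(1 - sin²ψ) = -0.7241 (negative in QII)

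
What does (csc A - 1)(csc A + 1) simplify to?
(csc A - 1)(csc A + 1) = cot²A (using Diff. of squares)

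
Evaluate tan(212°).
tan(212°) = 0.6249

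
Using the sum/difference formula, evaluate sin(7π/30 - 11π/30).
sin(7π/30 - 11π/30) = sin 7π/30 cos 11π/30 - cos 7π/30 sin 11π/30 = -0.4067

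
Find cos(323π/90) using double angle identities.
cos(323π/90) = cos²323π/180 - sin²323π/180 = 0.2756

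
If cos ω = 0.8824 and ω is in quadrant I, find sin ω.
sin ω = 0.4705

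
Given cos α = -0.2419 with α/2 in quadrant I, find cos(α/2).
cos(α/2) = ±√((1 + cos α)/2); positive since α/2 ∈ QI, so cos(α/2) = 0.6157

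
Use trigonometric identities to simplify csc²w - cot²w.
csc²w - cot²w = 1 (using Pythagorean identity)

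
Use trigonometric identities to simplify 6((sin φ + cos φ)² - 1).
6((sin φ + cos φ)² - 1) = 6(sin(2φ)) (using Pythagorean + double angle)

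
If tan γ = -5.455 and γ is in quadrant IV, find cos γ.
cos γ = 0.1803 (using tan²γ + 1 = sec²γ)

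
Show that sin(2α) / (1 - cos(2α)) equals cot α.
LHS = 2 sin α cos α / (2sin²α) = cos α/sin α = cot α = RHS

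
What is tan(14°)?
tan(14°) = 0.2493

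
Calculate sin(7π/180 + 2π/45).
sin(7π/180 + 2π/45) = sin 7π/180 cos 2π/45 + cos 7π/180 sin 2π/45 = (√6-√2)/4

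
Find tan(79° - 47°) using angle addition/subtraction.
tan(79° - 47°) = (tan 79° - tan 47°)/(1 + tan 79° tan 47°) = 0.6249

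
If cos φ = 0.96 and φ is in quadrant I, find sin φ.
sin φ = 0.28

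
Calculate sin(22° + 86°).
sin(22° + 86°) = sin 22° cos 86° + cos 22° sin 86° = 0.9511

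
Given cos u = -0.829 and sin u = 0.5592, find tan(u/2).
tan(u/2) = sin u / (1 + cos u) = 3.27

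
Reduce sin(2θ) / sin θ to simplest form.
sin(2θ) / sin θ = 2 cos θ (using Double angle)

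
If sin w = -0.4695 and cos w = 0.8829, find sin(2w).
sin(2w) = 2 sin w cos w = -0.829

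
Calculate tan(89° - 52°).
tan(89° - 52°) = (tan 89° - tan 52°)/(1 + tan 89° tan 52°) = 0.7536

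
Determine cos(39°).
cos(39°) = 0.7771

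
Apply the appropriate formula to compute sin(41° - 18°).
sin(41° - 18°) = sin 41° cos 18° - cos 41° sin 18° = 0.3907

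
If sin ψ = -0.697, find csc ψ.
csc ψ = 1/sin ψ = -1.435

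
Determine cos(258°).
cos(258°) = -0.2079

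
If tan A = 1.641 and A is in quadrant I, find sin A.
sin A = 0.8539 (using tan²A + 1 = sec²A)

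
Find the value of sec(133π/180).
sec(133π/180) = -1.466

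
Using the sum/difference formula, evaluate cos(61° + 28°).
cos(61° + 28°) = cos 61° cos 28° - sin 61° sin 28° = 0.01745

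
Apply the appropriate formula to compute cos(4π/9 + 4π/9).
cos(4π/9 + 4π/9) = cos 4π/9 cos 4π/9 - sin 4π/9 sin 4π/9 = -0.9397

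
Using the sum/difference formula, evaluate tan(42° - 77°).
tan(42° - 77°) = (tan 42° - tan 77°)/(1 + tan 42° tan 77°) = -0.7002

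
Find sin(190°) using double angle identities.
sin(190°) = 2 sin 95° cos 95° = -0.1736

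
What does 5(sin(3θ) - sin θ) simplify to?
5(sin(3θ) - sin θ) = 5(2 cos(2θ) sin θ) (using Sum-to-product)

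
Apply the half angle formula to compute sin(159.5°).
sin(159.5°) = √((1 - cos 319°)/2) = 0.3502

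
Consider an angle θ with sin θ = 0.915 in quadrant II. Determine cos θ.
cos θ = ±√(1 - sin²θ) = -0.4035 (negative in QII)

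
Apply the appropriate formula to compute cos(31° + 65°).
cos(31° + 65°) = cos 31° cos 65° - sin 31° sin 65° = -0.1045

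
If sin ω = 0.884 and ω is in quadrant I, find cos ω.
cos ω = 0.4675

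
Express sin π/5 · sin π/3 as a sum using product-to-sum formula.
sin π/5 sin π/3 = (1/2)[cos(π/5-π/3) - cos(π/5+π/3)]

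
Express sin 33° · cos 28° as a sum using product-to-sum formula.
sin 33° cos 28° = (1/2)[sin(33°+28°) + sin(33°-28°)]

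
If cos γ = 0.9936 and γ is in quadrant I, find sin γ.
sin γ = 0.113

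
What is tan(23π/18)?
tan(23π/18) = 1.192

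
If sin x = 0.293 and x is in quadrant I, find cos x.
cos x = 0.9561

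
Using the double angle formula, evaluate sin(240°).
sin(240°) = 2 sin 120° cos 120° = -√3/2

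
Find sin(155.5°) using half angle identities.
sin(155.5°) = √((1 - cos 311°)/2) = 0.4147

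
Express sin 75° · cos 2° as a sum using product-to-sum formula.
sin 75° cos 2° = (1/2)[sin(75°+2°) + sin(75°-2°)]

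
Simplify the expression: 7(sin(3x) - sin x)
7(sin(3x) - sin x) = 7(2 cos(2x) sin x) (using Sum-to-product)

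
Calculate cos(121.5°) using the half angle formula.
cos(121.5°) = -√((1 + cos 243°)/2) = -0.5225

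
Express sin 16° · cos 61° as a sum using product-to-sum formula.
sin 16° cos 61° = (1/2)[sin(16°+61°) + sin(16°-61°)]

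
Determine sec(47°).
sec(47°) = 1.466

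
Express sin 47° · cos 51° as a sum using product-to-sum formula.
sin 47° cos 51° = (1/2)[sin(47°+51°) + sin(47°-51°)]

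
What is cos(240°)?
cos(240°) = -1/2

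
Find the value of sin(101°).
sin(101°) = 0.9816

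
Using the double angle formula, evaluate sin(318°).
sin(318°) = 2 sin 159° cos 159° = -0.6691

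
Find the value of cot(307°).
cot(307°) = -0.7536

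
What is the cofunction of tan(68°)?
tan(68°) = cot(90° - 68°) = cot(22°)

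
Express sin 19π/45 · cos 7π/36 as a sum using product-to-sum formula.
sin 19π/45 cos 7π/36 = (1/2)[sin(19π/45+7π/36) + sin(19π/45-7π/36)]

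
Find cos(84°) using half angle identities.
cos(84°) = √((1 + cos 168°)/2) = 0.1045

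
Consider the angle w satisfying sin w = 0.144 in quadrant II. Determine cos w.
cos w = ±√(1 - sin²w) = -0.9896 (negative in QII)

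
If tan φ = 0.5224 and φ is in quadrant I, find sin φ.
sin φ = 0.463 (using tan²φ + 1 = sec²φ)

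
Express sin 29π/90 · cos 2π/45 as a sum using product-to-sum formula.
sin 29π/90 cos 2π/45 = (1/2)[sin(29π/90+2π/45) + sin(29π/90-2π/45)]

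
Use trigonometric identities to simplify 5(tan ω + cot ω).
5(tan ω + cot ω) = 5(sec ω csc ω) (using Quotient identities)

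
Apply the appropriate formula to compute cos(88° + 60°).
cos(88° + 60°) = cos 88° cos 60° - sin 88° sin 60° = -0.848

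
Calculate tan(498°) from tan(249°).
tan(498°) = 2 tan 249° / (1 - tan²249°) = -0.9004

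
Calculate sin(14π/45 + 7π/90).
sin(14π/45 + 7π/90) = sin 14π/45 cos 7π/90 + cos 14π/45 sin 7π/90 = 0.9397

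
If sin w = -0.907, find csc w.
csc w = 1/sin w = -1.103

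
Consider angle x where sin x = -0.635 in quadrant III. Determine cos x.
cos x = ±√(1 - sin²x) = -0.7725 (negative in QIII)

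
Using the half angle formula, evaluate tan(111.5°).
tan(111.5°) = sin 223° / (1 + cos 223°) = -2.539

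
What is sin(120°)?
sin(120°) = √3/2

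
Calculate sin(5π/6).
sin(5π/6) = 1/2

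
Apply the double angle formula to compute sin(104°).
sin(104°) = 2 sin 52° cos 52° = 0.9703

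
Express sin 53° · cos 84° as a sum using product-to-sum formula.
sin 53° cos 84° = (1/2)[sin(53°+84°) + sin(53°-84°)]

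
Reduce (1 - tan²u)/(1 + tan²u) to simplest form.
(1 - tan²u)/(1 + tan²u) = cos(2u) (using Double angle)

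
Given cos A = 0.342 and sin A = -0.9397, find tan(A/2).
tan(A/2) = sin A / (1 + cos A) = -0.7002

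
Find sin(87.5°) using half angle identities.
sin(87.5°) = √((1 - cos 175°)/2) = 0.999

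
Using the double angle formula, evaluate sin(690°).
sin(690°) = 2 sin 345° cos 345° = -1/2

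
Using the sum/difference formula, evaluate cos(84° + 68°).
cos(84° + 68°) = cos 84° cos 68° - sin 84° sin 68° = -0.8829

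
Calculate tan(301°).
tan(301°) = -1.664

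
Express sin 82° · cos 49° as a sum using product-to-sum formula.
sin 82° cos 49° = (1/2)[sin(82°+49°) + sin(82°-49°)]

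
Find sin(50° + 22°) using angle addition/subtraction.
sin(50° + 22°) = sin 50° cos 22° + cos 50° sin 22° = 0.9511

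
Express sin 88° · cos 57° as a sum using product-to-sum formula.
sin 88° cos 57° = (1/2)[sin(88°+57°) + sin(88°-57°)]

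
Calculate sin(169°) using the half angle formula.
sin(169°) = √((1 - cos 338°)/2) = 0.1908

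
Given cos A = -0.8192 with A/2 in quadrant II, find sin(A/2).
sin(A/2) = ±√((1 - cos A)/2); positive since A/2 ∈ QII, so sin(A/2) = 0.9537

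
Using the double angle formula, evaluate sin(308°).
sin(308°) = 2 sin 154° cos 154° = -0.788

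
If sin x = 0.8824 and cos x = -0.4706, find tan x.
tan x = sin x / cos x = -1.875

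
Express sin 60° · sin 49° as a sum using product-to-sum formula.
sin 60° sin 49° = (1/2)[cos(60°-49°) - cos(60°+49°)]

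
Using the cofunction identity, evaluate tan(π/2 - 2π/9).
tan(π/2 - 2π/9) = cot(2π/9) = 1.192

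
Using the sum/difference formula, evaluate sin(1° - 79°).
sin(1° - 79°) = sin 1° cos 79° - cos 1° sin 79° = -0.9781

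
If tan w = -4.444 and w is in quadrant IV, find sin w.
sin w = -0.9756 (using tan²w + 1 = sec²w)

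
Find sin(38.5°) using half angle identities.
sin(38.5°) = √((1 - cos 77°)/2) = 0.6225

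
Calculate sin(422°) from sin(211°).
sin(422°) = 2 sin 211° cos 211° = 0.8829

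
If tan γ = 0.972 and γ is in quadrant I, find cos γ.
cos γ = 0.7171 (using tan²γ + 1 = sec²γ)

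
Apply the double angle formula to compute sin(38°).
sin(38°) = 2 sin 19° cos 19° = 0.6157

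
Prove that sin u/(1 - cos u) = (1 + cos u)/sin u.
LHS = sin u(1 + cos u) / ((1 - cos u)(1 + cos u)) = sin u(1 + cos u) / (1 - cos²u) = sin u(1 + cos u) / sin²u = (1 + cos u)/sin u = RHS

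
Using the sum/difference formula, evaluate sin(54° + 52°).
sin(54° + 52°) = sin 54° cos 52° + cos 54° sin 52° = 0.9613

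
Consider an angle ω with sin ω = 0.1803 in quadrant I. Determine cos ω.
cos ω = √(1 - sin²ω) = 0.9836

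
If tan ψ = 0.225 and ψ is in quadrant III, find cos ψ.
cos ψ = -0.9756 (using tan²ψ + 1 = sec²ψ)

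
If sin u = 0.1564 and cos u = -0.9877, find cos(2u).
cos(2u) = cos²u - sin²u = 0.9511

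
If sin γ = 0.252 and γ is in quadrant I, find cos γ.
cos γ = 0.9677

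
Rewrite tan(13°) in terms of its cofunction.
tan(13°) = cot(90° - 13°) = cot(77°)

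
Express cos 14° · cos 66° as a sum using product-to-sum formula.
cos 14° cos 66° = (1/2)[cos(14°-66°) + cos(14°+66°)]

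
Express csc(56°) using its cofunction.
csc(56°) = sec(90° - 56°) = sec(34°)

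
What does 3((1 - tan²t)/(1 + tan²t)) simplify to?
3((1 - tan²t)/(1 + tan²t)) = 3(cos(2t)) (using Double angle)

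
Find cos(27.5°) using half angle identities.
cos(27.5°) = √((1 + cos 55°)/2) = 0.887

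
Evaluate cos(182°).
cos(182°) = -0.9994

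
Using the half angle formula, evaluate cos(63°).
cos(63°) = √((1 + cos 126°)/2) = 0.454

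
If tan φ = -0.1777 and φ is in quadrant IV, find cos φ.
cos φ = 0.9846 (using tan²φ + 1 = sec²φ)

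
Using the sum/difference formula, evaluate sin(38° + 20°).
sin(38° + 20°) = sin 38° cos 20° + cos 38° sin 20° = 0.848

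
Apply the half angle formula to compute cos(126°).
cos(126°) = -√((1 + cos 252°)/2) = -0.5878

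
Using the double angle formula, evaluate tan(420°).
tan(420°) = 2 tan 210° / (1 - tan²210°) = √3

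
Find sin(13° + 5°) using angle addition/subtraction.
sin(13° + 5°) = sin 13° cos 5° + cos 13° sin 5° = 0.309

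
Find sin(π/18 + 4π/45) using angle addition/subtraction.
sin(π/18 + 4π/45) = sin π/18 cos 4π/45 + cos π/18 sin 4π/45 = 0.4384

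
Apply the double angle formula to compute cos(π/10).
cos(π/10) = cos²π/20 - sin²π/20 = 0.9511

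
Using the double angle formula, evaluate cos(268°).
cos(268°) = cos²134° - sin²134° = -0.0349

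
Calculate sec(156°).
sec(156°) = -1.095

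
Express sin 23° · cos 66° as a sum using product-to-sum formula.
sin 23° cos 66° = (1/2)[sin(23°+66°) + sin(23°-66°)]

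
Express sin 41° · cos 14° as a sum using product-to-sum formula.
sin 41° cos 14° = (1/2)[sin(41°+14°) + sin(41°-14°)]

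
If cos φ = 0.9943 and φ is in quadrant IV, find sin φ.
sin φ = -0.1066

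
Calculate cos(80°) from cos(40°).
cos(80°) = 1 - 2sin²40° = 0.1736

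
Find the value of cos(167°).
cos(167°) = -0.9744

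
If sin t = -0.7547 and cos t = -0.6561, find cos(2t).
cos(2t) = cos²t - sin²t = -0.1391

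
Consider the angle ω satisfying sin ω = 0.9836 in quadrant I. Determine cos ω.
cos ω = √(1 - sin²ω) = 0.1804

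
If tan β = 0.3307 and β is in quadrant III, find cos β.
cos β = -0.9494 (using tan²β + 1 = sec²β)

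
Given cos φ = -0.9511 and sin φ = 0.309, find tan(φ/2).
tan(φ/2) = sin φ / (1 + cos φ) = 6.319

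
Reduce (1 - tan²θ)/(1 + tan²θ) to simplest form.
(1 - tan²θ)/(1 + tan²θ) = cos(2θ) (using Double angle)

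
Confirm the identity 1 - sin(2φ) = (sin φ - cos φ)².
RHS = sin²φ - 2 sin φ cos φ + cos²φ = (sin²φ + cos²φ) - 2 sin φ cos φ = 1 - sin(2φ) = LHS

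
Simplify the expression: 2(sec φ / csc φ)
2(sec φ / csc φ) = 2(tan φ) (using Reciprocal identities)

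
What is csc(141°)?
csc(141°) = 1.589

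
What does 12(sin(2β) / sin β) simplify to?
12(sin(2β) / sin β) = 12(2 cos β) (using Double angle)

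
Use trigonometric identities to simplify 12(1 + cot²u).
12(1 + cot²u) = 12(csc²u) (using Pythagorean identity)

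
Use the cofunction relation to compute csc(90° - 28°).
csc(90° - 28°) = sec(28°) = 1.133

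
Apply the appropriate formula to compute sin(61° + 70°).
sin(61° + 70°) = sin 61° cos 70° + cos 61° sin 70° = 0.7547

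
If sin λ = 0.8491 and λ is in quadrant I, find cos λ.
cos λ = 0.5282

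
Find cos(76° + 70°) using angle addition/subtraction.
cos(76° + 70°) = cos 76° cos 70° - sin 76° sin 70° = -0.829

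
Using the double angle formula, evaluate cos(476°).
cos(476°) = cos²238° - sin²238° = -0.4384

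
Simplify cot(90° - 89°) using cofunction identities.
cot(90° - 89°) = tan(89°)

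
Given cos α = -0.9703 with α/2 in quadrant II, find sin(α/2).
sin(α/2) = ±√((1 - cos α)/2); positive since α/2 ∈ QII, so sin(α/2) = 0.9925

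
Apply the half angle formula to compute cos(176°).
cos(176°) = -√((1 + cos 352°)/2) = -0.9976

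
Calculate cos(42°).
cos(42°) = 0.7431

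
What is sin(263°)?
sin(263°) = -0.9925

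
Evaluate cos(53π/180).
cos(53π/180) = 0.6018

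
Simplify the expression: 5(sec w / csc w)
5(sec w / csc w) = 5(tan w) (using Reciprocal identities)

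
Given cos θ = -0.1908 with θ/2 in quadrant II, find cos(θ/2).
cos(θ/2) = ±√((1 + cos θ)/2); negative since θ/2 ∈ QII, so cos(θ/2) = -0.6361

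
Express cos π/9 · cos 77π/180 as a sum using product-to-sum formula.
cos π/9 cos 77π/180 = (1/2)[cos(π/9-77π/180) + cos(π/9+77π/180)]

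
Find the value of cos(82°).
cos(82°) = 0.1392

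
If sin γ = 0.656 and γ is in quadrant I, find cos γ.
cos γ = 0.7548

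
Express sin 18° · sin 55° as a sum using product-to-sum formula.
sin 18° sin 55° = (1/2)[cos(18°-55°) - cos(18°+55°)]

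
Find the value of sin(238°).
sin(238°) = -0.848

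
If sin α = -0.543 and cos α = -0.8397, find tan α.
tan α = sin α / cos α = 0.6467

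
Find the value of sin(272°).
sin(272°) = -0.9994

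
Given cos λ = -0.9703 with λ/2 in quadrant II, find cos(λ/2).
cos(λ/2) = ±√((1 + cos λ)/2); negative since λ/2 ∈ QII, so cos(λ/2) = -0.1219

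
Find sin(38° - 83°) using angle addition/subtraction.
sin(38° - 83°) = sin 38° cos 83° - cos 38° sin 83° = -√2/2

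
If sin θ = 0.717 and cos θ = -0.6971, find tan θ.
tan θ = sin θ / cos θ = -1.029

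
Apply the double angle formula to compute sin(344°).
sin(344°) = 2 sin 172° cos 172° = -0.2756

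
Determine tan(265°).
tan(265°) = 11.43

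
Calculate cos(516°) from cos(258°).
cos(516°) = cos²258° - sin²258° = -0.9135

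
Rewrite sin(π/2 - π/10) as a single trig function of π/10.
sin(π/2 - π/10) = cos(π/10)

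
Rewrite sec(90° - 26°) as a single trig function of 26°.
sec(90° - 26°) = csc(26°)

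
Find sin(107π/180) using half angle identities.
sin(107π/180) = √((1 - cos 107π/90)/2) = 0.9563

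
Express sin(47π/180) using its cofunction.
sin(47π/180) = cos(π/2 - 47π/180) = cos(43π/180)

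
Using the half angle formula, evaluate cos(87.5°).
cos(87.5°) = √((1 + cos 175°)/2) = 0.04362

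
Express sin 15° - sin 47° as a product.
sin 15° - sin 47° = 2 cos(31°) sin(-16°)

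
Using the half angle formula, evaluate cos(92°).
cos(92°) = -√((1 + cos 184°)/2) = -0.0349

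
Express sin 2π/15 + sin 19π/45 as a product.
sin 2π/15 + sin 19π/45 = 2 sin(5π/18) cos(-13π/90)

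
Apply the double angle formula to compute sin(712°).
sin(712°) = 2 sin 356° cos 356° = -0.1392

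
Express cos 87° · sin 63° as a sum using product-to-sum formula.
cos 87° sin 63° = (1/2)[sin(87°+63°) - sin(87°-63°)]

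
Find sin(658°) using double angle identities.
sin(658°) = 2 sin 329° cos 329° = -0.8829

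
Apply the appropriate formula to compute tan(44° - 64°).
tan(44° - 64°) = (tan 44° - tan 64°)/(1 + tan 44° tan 64°) = -0.364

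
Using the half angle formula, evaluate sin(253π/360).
sin(253π/360) = √((1 - cos 253π/180)/2) = 0.8039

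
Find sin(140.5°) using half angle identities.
sin(140.5°) = √((1 - cos 281°)/2) = 0.6361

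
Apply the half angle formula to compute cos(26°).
cos(26°) = √((1 + cos 52°)/2) = 0.8988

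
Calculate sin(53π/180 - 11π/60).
sin(53π/180 - 11π/60) = sin 53π/180 cos 11π/60 - cos 53π/180 sin 11π/60 = 0.342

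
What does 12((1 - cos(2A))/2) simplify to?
12((1 - cos(2A))/2) = 12(sin²A) (using Power reduction)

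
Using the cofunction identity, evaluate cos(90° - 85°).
cos(90° - 85°) = sin(85°) = 0.9962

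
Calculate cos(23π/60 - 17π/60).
cos(23π/60 - 17π/60) = cos 23π/60 cos 17π/60 + sin 23π/60 sin 17π/60 = 0.9511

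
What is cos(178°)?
cos(178°) = -0.9994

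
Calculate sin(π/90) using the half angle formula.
sin(π/90) = √((1 - cos π/45)/2) = 0.0349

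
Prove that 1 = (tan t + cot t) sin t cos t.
RHS = (sin t/cos t + cos t/sin t) sin t cos t = ((sin²t + cos²t)/(sin t cos t)) · sin t cos t = sin²t + cos²t = 1 = LHS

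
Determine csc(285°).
csc(285°) = -1.035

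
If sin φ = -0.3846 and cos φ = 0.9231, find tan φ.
tan φ = sin φ / cos φ = -0.4166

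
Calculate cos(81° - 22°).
cos(81° - 22°) = cos 81° cos 22° + sin 81° sin 22° = 0.515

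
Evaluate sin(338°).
sin(338°) = -0.3746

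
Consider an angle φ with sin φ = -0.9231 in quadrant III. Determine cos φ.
cos φ = ±√(1 - sin²φ) = -0.3846 (negative in QIII)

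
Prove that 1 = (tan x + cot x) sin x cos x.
RHS = (sin x/cos x + cos x/sin x) sin x cos x = ((sin²x + cos²x)/(sin x cos x)) · sin x cos x = sin²x + cos²x = 1 = LHS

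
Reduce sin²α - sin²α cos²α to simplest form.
sin²α - sin²α cos²α = sin⁴α (using Factoring)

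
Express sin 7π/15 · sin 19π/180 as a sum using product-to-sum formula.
sin 7π/15 sin 19π/180 = (1/2)[cos(7π/15-19π/180) - cos(7π/15+19π/180)]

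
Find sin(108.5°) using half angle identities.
sin(108.5°) = √((1 - cos 217°)/2) = 0.9483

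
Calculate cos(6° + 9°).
cos(6° + 9°) = cos 6° cos 9° - sin 6° sin 9° = (√6+√2)/4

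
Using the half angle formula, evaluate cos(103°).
cos(103°) = -√((1 + cos 206°)/2) = -0.225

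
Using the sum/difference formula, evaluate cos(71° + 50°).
cos(71° + 50°) = cos 71° cos 50° - sin 71° sin 50° = -0.515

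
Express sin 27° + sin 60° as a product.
sin 27° + sin 60° = 2 sin(43.5°) cos(-16.5°)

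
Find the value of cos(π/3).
cos(π/3) = 1/2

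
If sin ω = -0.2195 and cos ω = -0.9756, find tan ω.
tan ω = sin ω / cos ω = 0.225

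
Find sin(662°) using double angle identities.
sin(662°) = 2 sin 331° cos 331° = -0.848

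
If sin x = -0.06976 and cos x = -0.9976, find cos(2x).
cos(2x) = cos²x - sin²x = 0.9903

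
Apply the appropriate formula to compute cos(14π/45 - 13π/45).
cos(14π/45 - 13π/45) = cos 14π/45 cos 13π/45 + sin 14π/45 sin 13π/45 = 0.9976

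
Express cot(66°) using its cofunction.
cot(66°) = tan(90° - 66°) = tan(24°)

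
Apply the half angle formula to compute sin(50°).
sin(50°) = √((1 - cos 100°)/2) = 0.766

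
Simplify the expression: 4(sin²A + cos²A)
4(sin²A + cos²A) = 4 (using Pythagorean identity)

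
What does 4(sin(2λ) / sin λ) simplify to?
4(sin(2λ) / sin λ) = 4(2 cos λ) (using Double angle)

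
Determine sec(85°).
sec(85°) = 11.47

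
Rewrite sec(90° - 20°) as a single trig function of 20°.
sec(90° - 20°) = csc(20°)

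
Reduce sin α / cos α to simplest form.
sin α / cos α = tan α (using Quotient identity)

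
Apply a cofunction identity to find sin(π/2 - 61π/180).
sin(π/2 - 61π/180) = cos(61π/180) = 0.4848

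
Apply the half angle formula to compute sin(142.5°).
sin(142.5°) = √((1 - cos 285°)/2) = 0.6088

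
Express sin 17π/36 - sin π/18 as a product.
sin 17π/36 - sin π/18 = 2 cos(19π/72) sin(5π/24)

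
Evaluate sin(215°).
sin(215°) = -0.5736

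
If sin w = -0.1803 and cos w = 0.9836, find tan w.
tan w = sin w / cos w = -0.1833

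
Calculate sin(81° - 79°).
sin(81° - 79°) = sin 81° cos 79° - cos 81° sin 79° = 0.0349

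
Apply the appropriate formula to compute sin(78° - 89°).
sin(78° - 89°) = sin 78° cos 89° - cos 78° sin 89° = -0.1908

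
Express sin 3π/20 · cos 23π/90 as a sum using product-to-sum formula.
sin 3π/20 cos 23π/90 = (1/2)[sin(3π/20+23π/90) + sin(3π/20-23π/90)]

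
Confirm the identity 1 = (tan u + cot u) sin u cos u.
RHS = (sin u/cos u + cos u/sin u) sin u cos u = ((sin²u + cos²u)/(sin u cos u)) · sin u cos u = sin²u + cos²u = 1 = LHS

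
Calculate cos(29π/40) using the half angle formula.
cos(29π/40) = -√((1 + cos 29π/20)/2) = -0.6494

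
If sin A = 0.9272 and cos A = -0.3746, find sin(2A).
sin(2A) = 2 sin A cos A = -0.6947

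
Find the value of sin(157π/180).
sin(157π/180) = 0.3907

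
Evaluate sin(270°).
sin(270°) = -1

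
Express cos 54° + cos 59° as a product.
cos 54° + cos 59° = 2 cos(56.5°) cos(-2.5°)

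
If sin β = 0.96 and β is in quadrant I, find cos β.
cos β = 0.28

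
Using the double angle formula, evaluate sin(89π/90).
sin(89π/90) = 2 sin 89π/180 cos 89π/180 = 0.0349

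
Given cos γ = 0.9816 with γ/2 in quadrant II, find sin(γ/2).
sin(γ/2) = ±√((1 - cos γ)/2); positive since γ/2 ∈ QII, so sin(γ/2) = 0.09592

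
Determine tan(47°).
tan(47°) = 1.072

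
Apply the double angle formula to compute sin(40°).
sin(40°) = 2 sin 20° cos 20° = 0.6428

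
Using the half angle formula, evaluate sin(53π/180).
sin(53π/180) = √((1 - cos 53π/90)/2) = 0.7986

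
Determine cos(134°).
cos(134°) = -0.6947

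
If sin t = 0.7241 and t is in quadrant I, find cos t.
cos t = 0.6897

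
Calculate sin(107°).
sin(107°) = 0.9563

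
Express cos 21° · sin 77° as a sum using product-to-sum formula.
cos 21° sin 77° = (1/2)[sin(21°+77°) - sin(21°-77°)]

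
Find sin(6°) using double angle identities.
sin(6°) = 2 sin 3° cos 3° = 0.1045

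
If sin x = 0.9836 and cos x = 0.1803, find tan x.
tan x = sin x / cos x = 5.455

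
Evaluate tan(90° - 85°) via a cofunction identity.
tan(90° - 85°) = cot(85°) = 0.08749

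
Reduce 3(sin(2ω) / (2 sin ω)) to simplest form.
3(sin(2ω) / (2 sin ω)) = 3(cos ω) (using Double angle)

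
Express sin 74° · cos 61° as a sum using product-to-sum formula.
sin 74° cos 61° = (1/2)[sin(74°+61°) + sin(74°-61°)]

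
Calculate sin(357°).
sin(357°) = -0.05234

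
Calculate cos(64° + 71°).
cos(64° + 71°) = cos 64° cos 71° - sin 64° sin 71° = -√2/2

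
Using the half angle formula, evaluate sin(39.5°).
sin(39.5°) = √((1 - cos 79°)/2) = 0.6361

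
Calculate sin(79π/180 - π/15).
sin(79π/180 - π/15) = sin 79π/180 cos π/15 - cos 79π/180 sin π/15 = 0.9205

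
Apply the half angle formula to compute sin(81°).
sin(81°) = √((1 - cos 162°)/2) = 0.9877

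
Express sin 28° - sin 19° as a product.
sin 28° - sin 19° = 2 cos(23.5°) sin(4.5°)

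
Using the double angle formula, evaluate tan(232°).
tan(232°) = 2 tan 116° / (1 - tan²116°) = 1.28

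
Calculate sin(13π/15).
sin(13π/15) = 0.4067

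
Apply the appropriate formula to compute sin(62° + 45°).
sin(62° + 45°) = sin 62° cos 45° + cos 62° sin 45° = 0.9563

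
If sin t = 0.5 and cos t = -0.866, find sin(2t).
sin(2t) = 2 sin t cos t = -0.866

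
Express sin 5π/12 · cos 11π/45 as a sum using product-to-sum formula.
sin 5π/12 cos 11π/45 = (1/2)[sin(5π/12+11π/45) + sin(5π/12-11π/45)]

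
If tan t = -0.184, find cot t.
cot t = 1/tan t = -5.435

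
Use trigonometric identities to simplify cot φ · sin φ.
cot φ · sin φ = cos φ (using Quotient identity)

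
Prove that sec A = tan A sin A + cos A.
RHS = sin²A/cos A + cos A = (sin²A + cos²A)/cos A = 1/cos A = sec A = LHS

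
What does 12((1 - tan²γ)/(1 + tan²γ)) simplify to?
12((1 - tan²γ)/(1 + tan²γ)) = 12(cos(2γ)) (using Double angle)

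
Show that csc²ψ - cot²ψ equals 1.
LHS = 1/sin²ψ - cos²ψ/sin²ψ = (1 - cos²ψ)/sin²ψ = sin²ψ/sin²ψ = 1 = RHS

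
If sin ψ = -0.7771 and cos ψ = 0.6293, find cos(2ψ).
cos(2ψ) = cos²ψ - sin²ψ = -0.2079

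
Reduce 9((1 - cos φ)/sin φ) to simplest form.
9((1 - cos φ)/sin φ) = 9(tan(φ/2)) (using Half angle)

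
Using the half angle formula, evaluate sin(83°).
sin(83°) = √((1 - cos 166°)/2) = 0.9925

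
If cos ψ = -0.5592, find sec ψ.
sec ψ = 1/cos ψ = -1.788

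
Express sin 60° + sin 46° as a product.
sin 60° + sin 46° = 2 sin(53°) cos(7°)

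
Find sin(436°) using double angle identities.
sin(436°) = 2 sin 218° cos 218° = 0.9703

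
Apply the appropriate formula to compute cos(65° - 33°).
cos(65° - 33°) = cos 65° cos 33° + sin 65° sin 33° = 0.848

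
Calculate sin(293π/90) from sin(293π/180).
sin(293π/90) = 2 sin 293π/180 cos 293π/180 = -0.7193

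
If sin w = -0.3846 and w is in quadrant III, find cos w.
cos w = -0.9231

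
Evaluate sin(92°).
sin(92°) = 0.9994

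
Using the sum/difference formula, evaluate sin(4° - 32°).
sin(4° - 32°) = sin 4° cos 32° - cos 4° sin 32° = -0.4695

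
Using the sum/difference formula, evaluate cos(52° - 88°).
cos(52° - 88°) = cos 52° cos 88° + sin 52° sin 88° = 0.809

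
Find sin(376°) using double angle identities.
sin(376°) = 2 sin 188° cos 188° = 0.2756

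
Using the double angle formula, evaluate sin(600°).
sin(600°) = 2 sin 300° cos 300° = -√3/2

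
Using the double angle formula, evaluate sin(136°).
sin(136°) = 2 sin 68° cos 68° = 0.6947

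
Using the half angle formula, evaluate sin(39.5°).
sin(39.5°) = √((1 - cos 79°)/2) = 0.6361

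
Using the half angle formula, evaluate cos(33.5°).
cos(33.5°) = √((1 + cos 67°)/2) = 0.8339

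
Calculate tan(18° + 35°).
tan(18° + 35°) = (tan 18° + tan 35°)/(1 - tan 18° tan 35°) = 1.327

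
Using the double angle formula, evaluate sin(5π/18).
sin(5π/18) = 2 sin 5π/36 cos 5π/36 = 0.766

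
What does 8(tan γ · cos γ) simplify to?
8(tan γ · cos γ) = 8(sin γ) (using Quotient identity)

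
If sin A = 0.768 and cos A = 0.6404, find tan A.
tan A = sin A / cos A = 1.199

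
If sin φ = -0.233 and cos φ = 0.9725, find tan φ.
tan φ = sin φ / cos φ = -0.2396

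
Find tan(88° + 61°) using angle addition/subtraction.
tan(88° + 61°) = (tan 88° + tan 61°)/(1 - tan 88° tan 61°) = -0.6009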